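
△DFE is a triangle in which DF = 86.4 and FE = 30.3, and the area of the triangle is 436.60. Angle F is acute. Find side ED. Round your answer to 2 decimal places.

From area = ½·DF·FE·sin F, we get sin F = 2·area/(DF·FE) ≈ 0.33355.
Taking the acute solution, ∠F ≈ 19.48°.
Law of cosines then gives ED ≈ 58.712.

58.71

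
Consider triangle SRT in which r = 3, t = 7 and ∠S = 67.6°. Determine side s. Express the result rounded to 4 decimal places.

By the law of cosines, s² = r² + t² − 2·r·t·cos S = 41.995, so s ≈ 6.4804.

6.4804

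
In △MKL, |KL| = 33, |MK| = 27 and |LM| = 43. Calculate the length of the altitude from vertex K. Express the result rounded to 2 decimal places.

Semiperimeter s = (33 + 43 + 27)/2 = 51.5.
Heron's formula: area = √(51.5·18.5·8.5·24.5) ≈ 445.43.
The altitude from K has length 2·area/|LM| ≈ 20.718.

h_K ≈ 20.72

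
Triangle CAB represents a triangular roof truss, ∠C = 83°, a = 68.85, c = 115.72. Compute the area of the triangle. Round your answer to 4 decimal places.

Law of sines: sin A = a·sin C/c ≈ 0.59054.
Since c ≥ a, only the acute value applies: ∠A ≈ 36.20°.
Then ∠B = 180° − ∠C − ∠A ≈ 60.80°.
Law of sines gives b = c·sin B/sin C ≈ 101.78.
Area = ½·c·a·sin B ≈ 3477.6.

3477.5939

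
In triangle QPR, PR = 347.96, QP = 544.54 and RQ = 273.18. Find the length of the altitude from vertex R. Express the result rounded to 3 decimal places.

Semiperimeter s = (347.96 + 273.18 + 544.54)/2 = 582.84.
Heron's formula: area = √(582.84·234.88·309.66·38.3) ≈ 40294.
The altitude from R has length 2·area/QP ≈ 147.99.

147.993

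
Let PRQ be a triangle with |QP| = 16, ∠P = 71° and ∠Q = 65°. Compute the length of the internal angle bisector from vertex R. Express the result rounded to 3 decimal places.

The third angle is ∠R = 180° − ∠Q − ∠P = 44.00°.
Law of sines: |RQ| = |QP|·sin P/sin R ≈ 21.778.
Law of sines: |PR| = |QP|·sin Q/sin R ≈ 20.875.
The bisector from R has length 2·|PR|·|RQ|·cos(∠R/2)/(|PR|+|RQ|) ≈ 19.765.

19.765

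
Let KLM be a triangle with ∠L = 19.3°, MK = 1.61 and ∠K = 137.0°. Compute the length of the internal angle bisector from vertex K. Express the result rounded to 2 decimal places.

The third angle is ∠M = 180° − ∠K − ∠L = 23.70°.
Law of sines: LM = MK·sin K/sin L ≈ 3.3221.
Law of sines: KL = MK·sin M/sin L ≈ 1.958.
The bisector from K has length 2·MK·KL·cos(∠K/2)/(MK+KL) ≈ 0.64761.

0.65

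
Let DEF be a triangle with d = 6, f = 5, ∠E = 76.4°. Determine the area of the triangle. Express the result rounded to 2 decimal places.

Area = ½·f·d·sin E ≈ 14.579.

area ≈ 14.58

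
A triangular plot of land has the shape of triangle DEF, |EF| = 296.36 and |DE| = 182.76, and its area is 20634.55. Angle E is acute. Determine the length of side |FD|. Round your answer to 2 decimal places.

226.00

From area = ½·|DE|·|EF|·sin E, we get sin E = 2·area/(|DE|·|EF|) ≈ 0.76195.
Taking the acute solution, ∠E ≈ 49.64°.
Law of cosines then gives |FD| ≈ 226.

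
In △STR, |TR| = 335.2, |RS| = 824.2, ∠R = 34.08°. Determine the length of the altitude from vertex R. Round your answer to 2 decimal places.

267.86

By the law of cosines, |ST|² = |TR|² + |RS|² − 2·|TR|·|RS|·cos R = 3.3402e+05, so |ST| ≈ 577.94.
Area = ½·|TR|·|RS|·sin R ≈ 77404.
The altitude from R has length 2·area/|ST| ≈ 267.86.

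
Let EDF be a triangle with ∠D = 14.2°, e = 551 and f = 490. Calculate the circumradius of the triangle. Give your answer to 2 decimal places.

R ≈ 289.83

By the law of cosines, d² = f² + e² − 2·f·e·cos D = 20220, so d ≈ 142.2.
Area = ½·f·e·sin D ≈ 33115.
Circumradius = d/(2 sin D) ≈ 289.83.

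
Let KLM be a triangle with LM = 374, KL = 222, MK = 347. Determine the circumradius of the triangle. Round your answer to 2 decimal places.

R ≈ 190.60

By the law of cosines, cos K = (MK² + KL² − LM²) / (2·MK·KL) ≈ 0.19353, so ∠K ≈ 78.84°.
Circumradius = LM/(2 sin K) ≈ 190.6.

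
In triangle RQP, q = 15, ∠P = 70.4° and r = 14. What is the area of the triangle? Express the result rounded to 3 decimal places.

98.916

Area = ½·r·q·sin P ≈ 98.916.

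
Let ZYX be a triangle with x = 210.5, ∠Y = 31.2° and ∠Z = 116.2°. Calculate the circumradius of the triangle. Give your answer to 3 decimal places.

195.352

The third angle is ∠X = 180° − ∠Z − ∠Y = 32.60°.
Law of sines: z = x·sin Z/sin X ≈ 350.56.
Law of sines: y = x·sin Y/sin X ≈ 202.4.
Circumradius = x/(2 sin X) ≈ 195.35.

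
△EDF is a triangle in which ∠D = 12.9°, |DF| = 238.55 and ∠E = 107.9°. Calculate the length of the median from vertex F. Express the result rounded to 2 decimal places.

m_F ≈ 135.75

The third angle is ∠F = 180° − ∠E − ∠D = 59.20°.
Law of sines: |FE| = |DF|·sin D/sin E ≈ 55.965.
Law of sines: |ED| = |DF|·sin F/sin E ≈ 215.33.
Median from F: ½√(2·|DF|² + 2·|FE|² − |ED|²) ≈ 135.75.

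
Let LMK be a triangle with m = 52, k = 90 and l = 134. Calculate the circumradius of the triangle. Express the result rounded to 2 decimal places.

By the law of cosines, cos L = (m² + k² − l²) / (2·m·k) ≈ -0.76410, so ∠L ≈ 139.83°.
Circumradius = l/(2 sin L) ≈ 103.86.

103.86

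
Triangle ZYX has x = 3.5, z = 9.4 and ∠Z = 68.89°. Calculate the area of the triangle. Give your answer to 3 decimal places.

Law of sines: sin X = x·sin Z/z ≈ 0.34735.
Since z ≥ x, only the acute value applies: ∠X ≈ 20.33°.
Then ∠Y = 180° − ∠Z − ∠X ≈ 90.78°.
Law of sines gives y = z·sin Y/sin Z ≈ 10.075.
Area = ½·z·x·sin Y ≈ 16.448.

area ≈ 16.448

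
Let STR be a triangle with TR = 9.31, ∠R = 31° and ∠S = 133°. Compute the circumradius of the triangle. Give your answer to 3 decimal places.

6.365

The third angle is ∠T = 180° − ∠R − ∠S = 16.00°.
Law of sines: RS = TR·sin T/sin S ≈ 3.5088.
Law of sines: ST = TR·sin R/sin S ≈ 6.5563.
Circumradius = TR/(2 sin S) ≈ 6.3649.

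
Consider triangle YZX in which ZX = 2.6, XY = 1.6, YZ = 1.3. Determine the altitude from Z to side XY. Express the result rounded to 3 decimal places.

Semiperimeter s = (2.6 + 1.6 + 1.3)/2 = 2.75.
Heron's formula: area = √(2.75·0.15·1.15·1.45) ≈ 0.82936.
The altitude from Z has length 2·area/XY ≈ 1.0367.

h_Z ≈ 1.037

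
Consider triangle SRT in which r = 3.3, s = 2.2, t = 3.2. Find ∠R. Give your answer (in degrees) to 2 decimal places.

By the law of cosines, cos R = (t² + s² − r²) / (2·t·s) ≈ 0.29759, so ∠R ≈ 72.69°.

72.69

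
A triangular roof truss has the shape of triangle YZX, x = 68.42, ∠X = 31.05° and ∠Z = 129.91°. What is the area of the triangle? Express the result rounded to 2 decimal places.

The third angle is ∠Y = 180° − ∠Z − ∠X = 19.04°.
Law of sines: y = x·sin Y/sin X ≈ 43.275.
Law of sines: z = x·sin Z/sin X ≈ 101.75.
Area = ½·x·y·sin Z ≈ 1135.6.

area ≈ 1135.57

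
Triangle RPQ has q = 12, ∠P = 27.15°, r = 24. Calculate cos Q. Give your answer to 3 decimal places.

By the law of cosines, p² = q² + r² − 2·q·r·cos P = 207.47, so p ≈ 14.404.
Law of cosines again: cos Q = (r² + p² − q²)/(2·r·p) ≈ 0.92492, so ∠Q ≈ 22.34°.

0.925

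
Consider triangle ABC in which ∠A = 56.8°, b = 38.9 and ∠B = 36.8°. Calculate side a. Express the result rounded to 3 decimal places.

The third angle is ∠C = 180° − ∠A − ∠B = 86.40°.
Law of sines: a = b·sin A/sin B ≈ 54.339.

54.339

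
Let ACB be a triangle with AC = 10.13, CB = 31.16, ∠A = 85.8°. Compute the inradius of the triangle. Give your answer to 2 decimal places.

4.27

Law of sines: sin B = AC·sin A/CB ≈ 0.32422.
Since CB ≥ AC, only the acute value applies: ∠B ≈ 18.92°.
Then ∠C = 180° − ∠A − ∠B ≈ 75.28°.
Law of sines gives BA = CB·sin C/sin A ≈ 30.219.
Area = ½·CB·AC·sin C ≈ 152.65.
Semiperimeter s = (31.16+30.219+10.13)/2 = 35.754.
Inradius = area/s = 152.65/35.754 ≈ 4.2693.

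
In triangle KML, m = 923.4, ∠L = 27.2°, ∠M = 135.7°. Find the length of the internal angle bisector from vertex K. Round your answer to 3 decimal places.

The third angle is ∠K = 180° − ∠M − ∠L = 17.10°.
Law of sines: k = m·sin K/sin M ≈ 388.76.
Law of sines: l = m·sin L/sin M ≈ 604.35.
The bisector from K has length 2·m·l·cos(∠K/2)/(m+l) ≈ 722.44.

722.438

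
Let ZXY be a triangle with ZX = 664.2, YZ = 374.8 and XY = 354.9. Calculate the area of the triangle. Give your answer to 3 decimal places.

area ≈ 50151.084

Semiperimeter s = (354.9 + 374.8 + 664.2)/2 = 696.95.
Heron's formula: area = √(696.95·342.05·322.15·32.75) ≈ 50151.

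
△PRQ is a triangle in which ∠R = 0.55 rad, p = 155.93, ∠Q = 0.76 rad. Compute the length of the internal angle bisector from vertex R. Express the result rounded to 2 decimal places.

The third angle is ∠P = π − ∠R − ∠Q = 1.832 rad.
Law of sines: r = p·sin R/sin P ≈ 84.355.
Law of sines: q = p·sin Q/sin P ≈ 111.18.
The bisector from R has length 2·q·p·cos(∠R/2)/(q+p) ≈ 124.93.

124.93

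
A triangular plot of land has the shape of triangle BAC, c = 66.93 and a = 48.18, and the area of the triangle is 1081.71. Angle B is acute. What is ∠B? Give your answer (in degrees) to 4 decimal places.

From area = ½·a·c·sin B, we get sin B = 2·area/(a·c) ≈ 0.67089.
Taking the acute solution, ∠B ≈ 42.14°.

42.1360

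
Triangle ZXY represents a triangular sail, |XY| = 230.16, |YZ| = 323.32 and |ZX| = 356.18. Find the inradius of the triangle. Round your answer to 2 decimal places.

r ≈ 80.05

Semiperimeter s = (230.16 + 323.32 + 356.18)/2 = 454.83.
Heron's formula: area = √(454.83·224.67·131.51·98.65) ≈ 36410.
Inradius = area/s = 36410/454.83 ≈ 80.053.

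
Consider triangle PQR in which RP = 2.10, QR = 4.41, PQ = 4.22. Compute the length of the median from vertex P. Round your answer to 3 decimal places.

2.499

Median from P: ½√(2·RP² + 2·PQ² − QR²) ≈ 2.4994.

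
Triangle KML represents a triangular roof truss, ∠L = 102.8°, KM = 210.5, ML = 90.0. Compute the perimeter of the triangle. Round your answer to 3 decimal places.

Law of sines: sin K = ML·sin L/KM ≈ 0.41693.
Since KM ≥ ML, only the acute value applies: ∠K ≈ 24.64°.
Then ∠M = 180° − ∠L − ∠K ≈ 52.56°.
Law of sines gives LK = KM·sin M/sin L ≈ 171.39.
Semiperimeter s = (90+171.39+210.5)/2 = 235.95.
Perimeter = 90 + 171.39 + 210.5 = 471.89.

perimeter ≈ 471.892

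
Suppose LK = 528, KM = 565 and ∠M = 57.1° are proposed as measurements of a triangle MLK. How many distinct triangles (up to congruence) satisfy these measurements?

KM·sin M = 565·sin(57.1°) ≈ 474.4.
Since KM sin M < LK < KM (474.4 < 528 < 565), two triangles exist.

2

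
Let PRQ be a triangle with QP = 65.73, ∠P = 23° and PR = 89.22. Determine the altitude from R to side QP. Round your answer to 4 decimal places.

34.8610

By the law of cosines, RQ² = QP² + PR² − 2·QP·PR·cos P = 1484.2, so RQ ≈ 38.525.
Area = ½·QP·PR·sin P ≈ 1145.7.
The altitude from R has length 2·area/QP ≈ 34.861.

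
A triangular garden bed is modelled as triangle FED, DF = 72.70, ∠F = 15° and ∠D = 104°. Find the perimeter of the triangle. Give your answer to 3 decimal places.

The third angle is ∠E = 180° − ∠D − ∠F = 61.00°.
Law of sines: ED = DF·sin F/sin E ≈ 21.514.
Law of sines: FE = DF·sin D/sin E ≈ 80.653.
Semiperimeter s = (21.514+72.7+80.653)/2 = 87.433.
Perimeter = 21.514 + 72.7 + 80.653 = 174.87.

174.866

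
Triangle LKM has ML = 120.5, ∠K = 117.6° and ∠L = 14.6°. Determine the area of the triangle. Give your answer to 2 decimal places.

area ≈ 1529.80

The third angle is ∠M = 180° − ∠L − ∠K = 47.80°.
Law of sines: KM = ML·sin L/sin K ≈ 34.275.
Law of sines: LK = ML·sin M/sin K ≈ 100.73.
Area = ½·ML·KM·sin M ≈ 1529.8.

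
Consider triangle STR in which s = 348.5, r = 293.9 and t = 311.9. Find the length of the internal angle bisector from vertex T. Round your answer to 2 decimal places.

By the law of cosines, cos T = (r² + s² − t²) / (2·r·s) ≈ 0.53966, so ∠T ≈ 1.001 rad.
The bisector from T has length 2·r·s·cos(∠T/2)/(r+s) ≈ 279.78.

279.78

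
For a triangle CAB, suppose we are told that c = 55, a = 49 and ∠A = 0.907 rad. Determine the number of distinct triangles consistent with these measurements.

c·sin A = 55·sin(0.907 rad) ≈ 43.32.
Since c sin A < a < c (43.32 < 49 < 55), two triangles exist.

2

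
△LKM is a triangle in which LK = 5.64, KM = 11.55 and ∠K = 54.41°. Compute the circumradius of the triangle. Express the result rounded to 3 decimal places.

R ≈ 5.813

By the law of cosines, ML² = LK² + KM² − 2·LK·KM·cos K = 89.389, so ML ≈ 9.4546.
Area = ½·LK·KM·sin K ≈ 26.487.
Circumradius = ML/(2 sin K) ≈ 5.8132.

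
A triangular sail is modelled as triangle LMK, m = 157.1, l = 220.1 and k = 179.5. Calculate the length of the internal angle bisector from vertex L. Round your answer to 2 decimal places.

By the law of cosines, cos L = (m² + k² − l²) / (2·m·k) ≈ 0.14994, so ∠L ≈ 81.38°.
The bisector from L has length 2·m·k·cos(∠L/2)/(m+k) ≈ 127.05.

127.05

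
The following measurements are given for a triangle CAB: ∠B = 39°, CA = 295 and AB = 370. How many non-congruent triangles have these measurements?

2

AB·sin B = 370·sin(39°) ≈ 232.8.
Since AB sin B < CA < AB (232.8 < 295 < 370), two triangles exist.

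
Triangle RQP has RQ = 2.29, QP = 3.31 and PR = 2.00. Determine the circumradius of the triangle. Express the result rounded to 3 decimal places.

By the law of cosines, cos R = (PR² + RQ² − QP²) / (2·PR·RQ) ≈ -0.18690, so ∠R ≈ 100.77°.
Circumradius = QP/(2 sin R) ≈ 1.6847.

1.685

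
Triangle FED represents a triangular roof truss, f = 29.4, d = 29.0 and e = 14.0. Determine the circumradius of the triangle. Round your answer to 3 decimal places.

15.044

By the law of cosines, cos F = (e² + d² − f²) / (2·e·d) ≈ 0.21261, so ∠F ≈ 77.72°.
Circumradius = f/(2 sin F) ≈ 15.044.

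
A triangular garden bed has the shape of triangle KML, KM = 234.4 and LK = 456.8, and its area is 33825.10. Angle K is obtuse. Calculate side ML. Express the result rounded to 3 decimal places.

From area = ½·LK·KM·sin K, we get sin K = 2·area/(LK·KM) ≈ 0.63181.
Taking the obtuse solution, ∠K ≈ 140.82°.
Law of cosines then gives ML ≈ 655.44.

655.439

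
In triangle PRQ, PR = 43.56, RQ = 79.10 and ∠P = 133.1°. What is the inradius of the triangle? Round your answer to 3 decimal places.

Law of sines: sin Q = PR·sin P/RQ ≈ 0.40210.
Since RQ ≥ PR, only the acute value applies: ∠Q ≈ 23.71°.
Then ∠R = 180° − ∠P − ∠Q ≈ 23.19°.
Law of sines gives QP = RQ·sin R/sin P ≈ 42.66.
Area = ½·RQ·PR·sin R ≈ 678.42.
Semiperimeter s = (79.1+42.66+43.56)/2 = 82.66.
Inradius = area/s = 678.42/82.66 ≈ 8.2074.

r ≈ 8.207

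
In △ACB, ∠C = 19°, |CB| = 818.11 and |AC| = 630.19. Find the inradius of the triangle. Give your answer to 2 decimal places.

By the law of cosines, |BA|² = |AC|² + |CB|² − 2·|AC|·|CB|·cos C = 91491, so |BA| ≈ 302.48.
Area = ½·|AC|·|CB|·sin C ≈ 83926.
Semiperimeter s = (818.11+302.48+630.19)/2 = 875.39.
Inradius = area/s = 83926/875.39 ≈ 95.873.

r ≈ 95.87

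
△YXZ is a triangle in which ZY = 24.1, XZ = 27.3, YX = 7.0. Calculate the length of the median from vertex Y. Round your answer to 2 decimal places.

Median from Y: ½√(2·ZY² + 2·YX² − XZ²) ≈ 11.339.

11.34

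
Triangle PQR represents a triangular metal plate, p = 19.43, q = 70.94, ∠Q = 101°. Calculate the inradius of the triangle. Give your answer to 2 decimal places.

7.95

Law of sines: sin P = p·sin Q/q ≈ 0.26886.
Since q ≥ p, only the acute value applies: ∠P ≈ 15.60°.
Then ∠R = 180° − ∠Q − ∠P ≈ 63.40°.
Law of sines gives r = q·sin R/sin Q ≈ 64.62.
Area = ½·q·p·sin R ≈ 616.25.
Semiperimeter s = (19.43+70.94+64.62)/2 = 77.495.
Inradius = area/s = 616.25/77.495 ≈ 7.9522.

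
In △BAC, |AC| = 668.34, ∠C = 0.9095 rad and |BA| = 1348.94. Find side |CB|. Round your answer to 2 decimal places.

Law of sines: sin B = |AC|·sin C/|BA| ≈ 0.39101.
Since |BA| ≥ |AC|, only the acute value applies: ∠B ≈ 0.4017 rad.
Then ∠A = π − ∠C − ∠B ≈ 1.8304 rad.
Law of sines gives |CB| = |BA|·sin A/sin C ≈ 1652.

1652.00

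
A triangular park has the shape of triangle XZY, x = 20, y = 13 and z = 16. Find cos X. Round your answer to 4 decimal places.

By the law of cosines, cos X = (z² + y² − x²) / (2·z·y) ≈ 0.06010, so ∠X ≈ 86.55°.

0.0601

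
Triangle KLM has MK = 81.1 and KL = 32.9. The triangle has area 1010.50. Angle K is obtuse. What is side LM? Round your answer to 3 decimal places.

105.564

From area = ½·MK·KL·sin K, we get sin K = 2·area/(MK·KL) ≈ 0.75744.
Taking the obtuse solution, ∠K ≈ 130.76°.
Law of cosines then gives LM ≈ 105.56.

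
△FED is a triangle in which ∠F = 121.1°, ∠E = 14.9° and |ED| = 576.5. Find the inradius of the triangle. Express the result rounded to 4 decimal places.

56.9529

The third angle is ∠D = 180° − ∠F − ∠E = 44.00°.
Law of sines: |DF| = |ED|·sin E/sin F ≈ 173.12.
Law of sines: |FE| = |ED|·sin D/sin F ≈ 467.69.
Area = ½·|ED|·|DF|·sin D ≈ 34665.
Semiperimeter s = (576.5+173.12+467.69)/2 = 608.66.
Inradius = area/s = 34665/608.66 ≈ 56.953.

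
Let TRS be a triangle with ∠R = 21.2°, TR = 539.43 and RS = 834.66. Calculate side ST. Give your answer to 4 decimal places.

By the law of cosines, ST² = TR² + RS² − 2·TR·RS·cos R = 1.481e+05, so ST ≈ 384.84.

384.8401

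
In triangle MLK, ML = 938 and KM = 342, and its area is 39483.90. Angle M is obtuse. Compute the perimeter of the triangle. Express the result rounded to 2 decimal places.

perimeter ≈ 2552.26

From area = ½·KM·ML·sin M, we get sin M = 2·area/(KM·ML) ≈ 0.24616.
Taking the obtuse solution, ∠M ≈ 165.75°.
Law of cosines then gives LK ≈ 1272.3.
Perimeter = 1272.3 + 342 + 938 = 2552.3.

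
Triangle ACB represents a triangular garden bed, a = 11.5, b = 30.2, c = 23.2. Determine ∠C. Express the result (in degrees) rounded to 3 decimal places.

43.235

By the law of cosines, cos C = (b² + a² − c²) / (2·b·a) ≈ 0.72855, so ∠C ≈ 43.24°.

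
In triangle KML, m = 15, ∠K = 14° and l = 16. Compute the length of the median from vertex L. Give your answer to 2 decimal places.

m_L ≈ 7.49

By the law of cosines, k² = m² + l² − 2·m·l·cos K = 15.258, so k ≈ 3.9062.
Median from L: ½√(2·k² + 2·m² − l²) ≈ 7.4919.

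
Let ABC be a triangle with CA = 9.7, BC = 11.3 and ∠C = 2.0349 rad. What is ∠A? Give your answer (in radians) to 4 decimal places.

∠A ≈ 0.6004 rad

By the law of cosines, AB² = BC² + CA² − 2·BC·CA·cos C = 319.91, so AB ≈ 17.886.
Law of cosines again: cos A = (CA² + AB² − BC²)/(2·CA·AB) ≈ 0.82512, so ∠A ≈ 0.6004 rad.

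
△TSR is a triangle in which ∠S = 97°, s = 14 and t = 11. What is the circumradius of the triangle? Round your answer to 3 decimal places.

7.053

Law of sines: sin T = t·sin S/s ≈ 0.77986.
Since s ≥ t, only the acute value applies: ∠T ≈ 51.25°.
Then ∠R = 180° − ∠S − ∠T ≈ 31.75°.
Law of sines gives r = s·sin R/sin S ≈ 7.4228.
Circumradius = s/(2 sin S) ≈ 7.0526.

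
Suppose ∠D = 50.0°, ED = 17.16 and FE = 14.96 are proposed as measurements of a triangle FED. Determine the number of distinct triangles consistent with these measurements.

ED·sin D = 17.16·sin(50.0°) ≈ 13.15.
Since ED sin D < FE < ED (13.15 < 14.96 < 17.16), two triangles exist.

2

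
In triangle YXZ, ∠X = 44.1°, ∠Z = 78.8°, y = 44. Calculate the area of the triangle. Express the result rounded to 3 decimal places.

787.040

The third angle is ∠Y = 180° − ∠X − ∠Z = 57.10°.
Law of sines: x = y·sin X/sin Y ≈ 36.469.
Law of sines: z = y·sin Z/sin Y ≈ 51.407.
Area = ½·y·x·sin Z ≈ 787.04.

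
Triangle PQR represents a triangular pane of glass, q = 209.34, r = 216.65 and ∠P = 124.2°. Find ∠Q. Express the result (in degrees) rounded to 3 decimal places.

By the law of cosines, p² = q² + r² − 2·q·r·cos P = 1.4175e+05, so p ≈ 376.49.
Law of cosines again: cos Q = (r² + p² − q²)/(2·r·p) ≈ 0.88798, so ∠Q ≈ 27.38°.

27.379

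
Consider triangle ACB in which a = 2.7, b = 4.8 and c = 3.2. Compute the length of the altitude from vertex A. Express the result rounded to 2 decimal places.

Semiperimeter s = (2.7 + 3.2 + 4.8)/2 = 5.35.
Heron's formula: area = √(5.35·2.65·2.15·0.55) ≈ 4.0945.
The altitude from A has length 2·area/a ≈ 3.033.

h_A ≈ 3.03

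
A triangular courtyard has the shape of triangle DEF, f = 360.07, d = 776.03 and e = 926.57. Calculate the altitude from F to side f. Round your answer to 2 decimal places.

h_F ≈ 755.84

Semiperimeter s = (776.03 + 926.57 + 360.07)/2 = 1031.3.
Heron's formula: area = √(1031.3·255.31·104.76·671.27) ≈ 1.3608e+05.
The altitude from F has length 2·area/f ≈ 755.84.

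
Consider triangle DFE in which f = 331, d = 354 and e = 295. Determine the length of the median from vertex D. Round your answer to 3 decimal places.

258.774

Median from D: ½√(2·f² + 2·e² − d²) ≈ 258.77.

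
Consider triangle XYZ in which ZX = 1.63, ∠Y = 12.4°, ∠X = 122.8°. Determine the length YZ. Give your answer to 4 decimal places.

The third angle is ∠Z = 180° − ∠X − ∠Y = 44.80°.
Law of sines: YZ = ZX·sin X/sin Y ≈ 6.3805.

6.3805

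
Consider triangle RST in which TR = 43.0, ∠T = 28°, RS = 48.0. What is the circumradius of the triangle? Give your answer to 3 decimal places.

51.121

Law of sines: sin S = TR·sin T/RS ≈ 0.42057.
Since RS ≥ TR, only the acute value applies: ∠S ≈ 24.87°.
Then ∠R = 180° − ∠T − ∠S ≈ 127.13°.
Law of sines gives ST = RS·sin R/sin T ≈ 81.515.
Circumradius = RS/(2 sin T) ≈ 51.121.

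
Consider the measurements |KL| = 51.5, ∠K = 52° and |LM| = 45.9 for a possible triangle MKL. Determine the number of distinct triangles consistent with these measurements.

2

|KL|·sin K = 51.5·sin(52°) ≈ 40.58.
Since |KL| sin K < |LM| < |KL| (40.58 < 45.9 < 51.5), two triangles exist.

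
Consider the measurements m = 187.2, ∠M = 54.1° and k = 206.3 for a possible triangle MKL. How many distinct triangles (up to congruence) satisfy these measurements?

2

k·sin M = 206.3·sin(54.1°) ≈ 167.1.
Since k sin M < m < k (167.1 < 187.2 < 206.3), two triangles exist.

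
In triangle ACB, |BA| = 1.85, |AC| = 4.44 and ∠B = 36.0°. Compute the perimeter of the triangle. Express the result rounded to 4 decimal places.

12.0915

Law of sines: sin C = |BA|·sin B/|AC| ≈ 0.24491.
Since |AC| ≥ |BA|, only the acute value applies: ∠C ≈ 14.18°.
Then ∠A = 180° − ∠B − ∠C ≈ 129.82°.
Law of sines gives |CB| = |AC|·sin A/sin B ≈ 5.8015.
Semiperimeter s = (5.8015+1.85+4.44)/2 = 6.0457.
Perimeter = 5.8015 + 1.85 + 4.44 = 12.091.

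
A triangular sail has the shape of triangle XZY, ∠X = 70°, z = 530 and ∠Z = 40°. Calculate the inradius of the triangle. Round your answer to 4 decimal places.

The third angle is ∠Y = 180° − ∠X − ∠Z = 70.00°.
Law of sines: x = z·sin X/sin Z ≈ 774.81.
Law of sines: y = z·sin Y/sin Z ≈ 774.81.
Area = ½·z·x·sin Y ≈ 1.9294e+05.
Semiperimeter s = (774.81+530+774.81)/2 = 1039.8.
Inradius = area/s = 1.9294e+05/1039.8 ≈ 185.55.

185.5550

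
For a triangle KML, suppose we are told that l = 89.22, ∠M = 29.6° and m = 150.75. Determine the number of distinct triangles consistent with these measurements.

l·sin M = 89.22·sin(29.6°) ≈ 44.07.
Since m ≥ l, exactly one triangle exists.

1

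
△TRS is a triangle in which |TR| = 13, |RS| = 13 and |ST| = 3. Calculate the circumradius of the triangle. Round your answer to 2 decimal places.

6.54

By the law of cosines, cos T = (|ST|² + |TR|² − |RS|²) / (2·|ST|·|TR|) ≈ 0.11538, so ∠T ≈ 83.37°.
Circumradius = |RS|/(2 sin T) ≈ 6.5437.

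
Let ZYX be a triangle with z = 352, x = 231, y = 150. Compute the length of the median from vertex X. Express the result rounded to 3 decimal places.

Median from X: ½√(2·z² + 2·y² − x²) ≈ 244.67.

244.667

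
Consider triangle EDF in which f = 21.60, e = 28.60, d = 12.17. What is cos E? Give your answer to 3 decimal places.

-0.387

By the law of cosines, cos E = (d² + f² − e²) / (2·d·f) ≈ -0.38667, so ∠E ≈ 112.75°.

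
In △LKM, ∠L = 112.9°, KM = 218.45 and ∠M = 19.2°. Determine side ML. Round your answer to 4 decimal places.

175.9522

The third angle is ∠K = 180° − ∠M − ∠L = 47.90°.
Law of sines: ML = KM·sin K/sin L ≈ 175.95.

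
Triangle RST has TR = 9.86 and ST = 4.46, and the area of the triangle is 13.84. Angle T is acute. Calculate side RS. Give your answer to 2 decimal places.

From area = ½·ST·TR·sin T, we get sin T = 2·area/(ST·TR) ≈ 0.62944.
Taking the acute solution, ∠T ≈ 39.01°.
Law of cosines then gives RS ≈ 6.9835.

6.98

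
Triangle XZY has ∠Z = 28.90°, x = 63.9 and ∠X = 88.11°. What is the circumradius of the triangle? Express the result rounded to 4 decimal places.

The third angle is ∠Y = 180° − ∠X − ∠Z = 62.99°.
Law of sines: z = x·sin Z/sin X ≈ 30.899.
Law of sines: y = x·sin Y/sin X ≈ 56.961.
Circumradius = x/(2 sin X) ≈ 31.967.

R ≈ 31.9674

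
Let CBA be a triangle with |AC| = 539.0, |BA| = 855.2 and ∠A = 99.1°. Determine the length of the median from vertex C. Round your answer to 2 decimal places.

By the law of cosines, |CB|² = |BA|² + |AC|² − 2·|BA|·|AC|·cos A = 1.1677e+06, so |CB| ≈ 1080.6.
Median from C: ½√(2·|AC|² + 2·|CB|² − |BA|²) ≈ 739.1.

739.10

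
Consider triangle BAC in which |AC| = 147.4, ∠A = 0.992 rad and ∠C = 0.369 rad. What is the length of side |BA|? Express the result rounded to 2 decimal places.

54.36

The third angle is ∠B = π − ∠A − ∠C = 1.781 rad.
Law of sines: |BA| = |AC|·sin C/sin B ≈ 54.357.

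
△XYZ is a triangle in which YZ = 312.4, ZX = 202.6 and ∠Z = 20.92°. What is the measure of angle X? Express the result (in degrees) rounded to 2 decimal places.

By the law of cosines, XY² = YZ² + ZX² − 2·YZ·ZX·cos Z = 20401, so XY ≈ 142.83.
Law of cosines again: cos X = (ZX² + XY² − YZ²)/(2·ZX·XY) ≈ -0.62456, so ∠X ≈ 128.65°.

128.65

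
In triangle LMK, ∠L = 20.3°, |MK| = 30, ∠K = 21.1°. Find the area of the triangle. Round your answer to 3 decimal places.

308.794

The third angle is ∠M = 180° − ∠K − ∠L = 138.60°.
Law of sines: |KL| = |MK|·sin M/sin L ≈ 57.185.
Law of sines: |LM| = |MK|·sin K/sin L ≈ 31.129.
Area = ½·|MK|·|KL|·sin K ≈ 308.79.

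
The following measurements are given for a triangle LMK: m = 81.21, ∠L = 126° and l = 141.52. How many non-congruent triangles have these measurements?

m·sin L = 81.21·sin(126°) ≈ 65.7.
Since ∠L is not acute, a triangle exists only if l > m; here l > m, so there is exactly one triangle.

1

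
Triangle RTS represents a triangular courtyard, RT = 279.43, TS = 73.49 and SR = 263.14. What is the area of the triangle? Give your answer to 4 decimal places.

Semiperimeter s = (73.49 + 263.14 + 279.43)/2 = 308.03.
Heron's formula: area = √(308.03·234.54·44.89·28.6) ≈ 9630.8.

area ≈ 9630.8094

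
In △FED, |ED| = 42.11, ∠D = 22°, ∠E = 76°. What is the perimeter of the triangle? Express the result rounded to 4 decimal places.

99.3004

The third angle is ∠F = 180° − ∠E − ∠D = 82.00°.
Law of sines: |DF| = |ED|·sin E/sin F ≈ 41.261.
Law of sines: |FE| = |ED|·sin D/sin F ≈ 15.93.
Semiperimeter s = (42.11+41.261+15.93)/2 = 49.65.
Perimeter = 42.11 + 41.261 + 15.93 = 99.3.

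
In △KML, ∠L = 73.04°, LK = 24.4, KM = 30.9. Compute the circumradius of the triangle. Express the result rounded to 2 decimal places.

Law of sines: sin M = LK·sin L/KM ≈ 0.75530.
Since KM ≥ LK, only the acute value applies: ∠M ≈ 49.05°.
Then ∠K = 180° − ∠L − ∠M ≈ 57.91°.
Law of sines gives ML = KM·sin K/sin L ≈ 27.369.
Circumradius = KM/(2 sin L) ≈ 16.152.

R ≈ 16.15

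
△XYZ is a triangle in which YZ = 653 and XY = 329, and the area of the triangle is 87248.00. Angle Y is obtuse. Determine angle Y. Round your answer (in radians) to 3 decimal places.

From area = ½·XY·YZ·sin Y, we get sin Y = 2·area/(XY·YZ) ≈ 0.81223.
Taking the obtuse solution, ∠Y ≈ 2.194 rad.

2.194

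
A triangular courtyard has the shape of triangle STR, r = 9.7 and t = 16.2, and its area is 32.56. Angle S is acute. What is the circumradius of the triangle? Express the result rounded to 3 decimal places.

From area = ½·t·r·sin S, we get sin S = 2·area/(t·r) ≈ 0.41441.
Taking the acute solution, ∠S ≈ 24.48°.
Law of cosines then gives s ≈ 8.3968.
Circumradius = s/(2 sin S) ≈ 10.131.

10.131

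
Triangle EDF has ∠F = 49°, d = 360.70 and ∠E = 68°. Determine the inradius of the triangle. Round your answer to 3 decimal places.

r ≈ 98.100

The third angle is ∠D = 180° − ∠F − ∠E = 63.00°.
Law of sines: e = d·sin E/sin D ≈ 375.35.
Law of sines: f = d·sin F/sin D ≈ 305.52.
Area = ½·d·e·sin F ≈ 51089.
Semiperimeter s = (375.35+360.7+305.52)/2 = 520.78.
Inradius = area/s = 51089/520.78 ≈ 98.1.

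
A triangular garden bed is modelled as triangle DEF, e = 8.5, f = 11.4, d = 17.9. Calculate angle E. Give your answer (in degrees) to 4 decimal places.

By the law of cosines, cos E = (f² + d² − e²) / (2·f·d) ≈ 0.92649, so ∠E ≈ 22.11°.

22.1055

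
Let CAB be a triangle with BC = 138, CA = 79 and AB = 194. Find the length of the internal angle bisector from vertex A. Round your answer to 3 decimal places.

By the law of cosines, cos A = (CA² + AB² − BC²) / (2·CA·AB) ≈ 0.81016, so ∠A ≈ 35.89°.
The bisector from A has length 2·CA·AB·cos(∠A/2)/(CA+AB) ≈ 106.82.

106.817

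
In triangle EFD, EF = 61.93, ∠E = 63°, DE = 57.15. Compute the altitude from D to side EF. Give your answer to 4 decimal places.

By the law of cosines, FD² = DE² + EF² − 2·DE·EF·cos E = 3887.8, so FD ≈ 62.352.
Area = ½·DE·EF·sin E ≈ 1576.8.
The altitude from D has length 2·area/EF ≈ 50.921.

h_D ≈ 50.9210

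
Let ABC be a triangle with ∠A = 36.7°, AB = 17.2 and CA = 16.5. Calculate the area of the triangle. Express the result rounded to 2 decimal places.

84.80

Area = ½·CA·AB·sin A ≈ 84.803.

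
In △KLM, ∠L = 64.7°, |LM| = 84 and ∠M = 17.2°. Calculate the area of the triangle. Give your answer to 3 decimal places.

952.696

The third angle is ∠K = 180° − ∠L − ∠M = 98.10°.
Law of sines: |MK| = |LM|·sin L/sin K ≈ 76.708.
Law of sines: |KL| = |LM|·sin M/sin K ≈ 25.09.
Area = ½·|LM|·|MK|·sin M ≈ 952.7.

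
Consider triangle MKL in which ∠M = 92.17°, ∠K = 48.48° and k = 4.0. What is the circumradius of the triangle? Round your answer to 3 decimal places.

R ≈ 2.671

The third angle is ∠L = 180° − ∠M − ∠K = 39.35°.
Law of sines: m = k·sin M/sin K ≈ 5.3386.
Law of sines: l = k·sin L/sin K ≈ 3.3874.
Circumradius = k/(2 sin K) ≈ 2.6712.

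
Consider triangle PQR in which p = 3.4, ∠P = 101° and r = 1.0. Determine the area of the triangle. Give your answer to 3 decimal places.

Law of sines: sin R = r·sin P/p ≈ 0.28871.
Since p ≥ r, only the acute value applies: ∠R ≈ 16.78°.
Then ∠Q = 180° − ∠P − ∠R ≈ 62.22°.
Law of sines gives q = p·sin Q/sin P ≈ 3.0644.
Area = ½·p·r·sin Q ≈ 1.5041.

area ≈ 1.504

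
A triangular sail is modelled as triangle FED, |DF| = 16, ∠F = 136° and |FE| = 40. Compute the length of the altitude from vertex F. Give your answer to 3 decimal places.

8.437

By the law of cosines, |ED|² = |DF|² + |FE|² − 2·|DF|·|FE|·cos F = 2776.8, so |ED| ≈ 52.695.
Area = ½·|DF|·|FE|·sin F ≈ 222.29.
The altitude from F has length 2·area/|ED| ≈ 8.4369.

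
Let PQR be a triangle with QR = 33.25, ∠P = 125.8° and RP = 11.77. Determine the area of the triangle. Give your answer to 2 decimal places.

area ≈ 119.16

Law of sines: sin Q = RP·sin P/QR ≈ 0.28710.
Since QR ≥ RP, only the acute value applies: ∠Q ≈ 16.68°.
Then ∠R = 180° − ∠P − ∠Q ≈ 37.52°.
Law of sines gives PQ = QR·sin R/sin P ≈ 24.965.
Area = ½·QR·RP·sin R ≈ 119.16.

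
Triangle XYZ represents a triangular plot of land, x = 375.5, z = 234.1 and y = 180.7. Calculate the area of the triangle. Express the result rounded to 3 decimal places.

area ≈ 16375.918

Semiperimeter s = (375.5 + 180.7 + 234.1)/2 = 395.15.
Heron's formula: area = √(395.15·19.65·214.45·161.05) ≈ 16376.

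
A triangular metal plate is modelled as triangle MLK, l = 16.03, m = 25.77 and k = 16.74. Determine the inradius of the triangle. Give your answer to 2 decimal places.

Semiperimeter s = (25.77 + 16.03 + 16.74)/2 = 29.27.
Heron's formula: area = √(29.27·3.5·13.24·12.53) ≈ 130.37.
Inradius = area/s = 130.37/29.27 ≈ 4.4539.

r ≈ 4.45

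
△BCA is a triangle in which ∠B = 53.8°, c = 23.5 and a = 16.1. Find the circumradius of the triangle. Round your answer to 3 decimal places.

11.830

By the law of cosines, b² = c² + a² − 2·c·a·cos B = 364.55, so b ≈ 19.093.
Area = ½·c·a·sin B ≈ 152.66.
Circumradius = b/(2 sin B) ≈ 11.83.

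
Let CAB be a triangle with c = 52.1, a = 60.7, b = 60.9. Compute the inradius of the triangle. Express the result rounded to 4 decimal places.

r ≈ 16.4777

Semiperimeter s = (52.1 + 60.7 + 60.9)/2 = 86.85.
Heron's formula: area = √(86.85·34.75·26.15·25.95) ≈ 1431.1.
Inradius = area/s = 1431.1/86.85 ≈ 16.478.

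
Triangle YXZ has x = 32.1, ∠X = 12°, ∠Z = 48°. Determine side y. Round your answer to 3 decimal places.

The third angle is ∠Y = 180° − ∠X − ∠Z = 120.00°.
Law of sines: y = x·sin Y/sin X ≈ 133.71.

133.708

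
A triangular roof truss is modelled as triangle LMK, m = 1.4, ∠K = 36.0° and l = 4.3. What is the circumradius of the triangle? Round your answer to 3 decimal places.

2.784

By the law of cosines, k² = l² + m² − 2·l·m·cos K = 10.709, so k ≈ 3.2725.
Area = ½·l·m·sin K ≈ 1.7692.
Circumradius = k/(2 sin K) ≈ 2.7838.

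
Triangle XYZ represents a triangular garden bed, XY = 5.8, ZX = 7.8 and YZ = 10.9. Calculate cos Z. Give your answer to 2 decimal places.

By the law of cosines, cos Z = (YZ² + ZX² − XY²) / (2·YZ·ZX) ≈ 0.85868, so ∠Z ≈ 30.83°.

0.86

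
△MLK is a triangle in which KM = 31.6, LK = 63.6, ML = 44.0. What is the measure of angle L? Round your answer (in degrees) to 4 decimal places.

27.0987

By the law of cosines, cos L = (ML² + LK² − KM²) / (2·ML·LK) ≈ 0.89022, so ∠L ≈ 27.10°.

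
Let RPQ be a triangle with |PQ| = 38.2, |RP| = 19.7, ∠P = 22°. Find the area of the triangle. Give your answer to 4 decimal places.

Area = ½·|RP|·|PQ|·sin P ≈ 140.95.

140.9532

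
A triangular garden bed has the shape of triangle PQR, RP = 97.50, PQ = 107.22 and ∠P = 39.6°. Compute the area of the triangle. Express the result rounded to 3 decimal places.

Area = ½·RP·PQ·sin P ≈ 3331.8.

3331.799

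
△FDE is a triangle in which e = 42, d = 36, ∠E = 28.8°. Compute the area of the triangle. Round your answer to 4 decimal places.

605.2670

Law of sines: sin D = d·sin E/e ≈ 0.41293.
Since e ≥ d, only the acute value applies: ∠D ≈ 24.39°.
Then ∠F = 180° − ∠E − ∠D ≈ 126.81°.
Law of sines gives f = e·sin F/sin E ≈ 69.799.
Area = ½·e·d·sin F ≈ 605.27.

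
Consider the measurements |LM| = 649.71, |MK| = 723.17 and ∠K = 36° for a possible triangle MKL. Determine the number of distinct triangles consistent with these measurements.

2

|MK|·sin K = 723.17·sin(36°) ≈ 425.1.
Since |MK| sin K < |LM| < |MK| (425.1 < 649.71 < 723.17), two triangles exist.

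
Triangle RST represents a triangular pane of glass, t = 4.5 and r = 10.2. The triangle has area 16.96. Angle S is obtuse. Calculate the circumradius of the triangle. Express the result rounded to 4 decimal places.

9.2309

From area = ½·t·r·sin S, we get sin S = 2·area/(t·r) ≈ 0.73900.
Taking the obtuse solution, ∠S ≈ 2.310 rad.
Law of cosines then gives s ≈ 13.643.
Circumradius = s/(2 sin S) ≈ 9.2309.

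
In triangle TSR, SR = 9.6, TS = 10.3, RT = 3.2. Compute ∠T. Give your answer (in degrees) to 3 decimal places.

68.490

By the law of cosines, cos T = (RT² + TS² − SR²) / (2·RT·TS) ≈ 0.36666, so ∠T ≈ 68.49°.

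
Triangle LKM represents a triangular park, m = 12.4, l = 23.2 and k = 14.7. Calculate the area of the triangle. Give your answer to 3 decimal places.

Semiperimeter s = (23.2 + 14.7 + 12.4)/2 = 25.15.
Heron's formula: area = √(25.15·1.95·10.45·12.75) ≈ 80.835.

area ≈ 80.835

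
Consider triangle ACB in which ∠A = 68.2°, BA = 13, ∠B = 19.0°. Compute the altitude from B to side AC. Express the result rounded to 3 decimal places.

The third angle is ∠C = 180° − ∠B − ∠A = 92.80°.
Law of sines: CB = BA·sin A/sin C ≈ 12.085.
Law of sines: AC = BA·sin B/sin C ≈ 4.2374.
Area = ½·BA·CB·sin B ≈ 25.574.
The altitude from B has length 2·area/AC ≈ 12.07.

12.070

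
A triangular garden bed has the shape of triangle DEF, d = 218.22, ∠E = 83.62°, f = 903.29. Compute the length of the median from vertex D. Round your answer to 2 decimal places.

By the law of cosines, e² = f² + d² − 2·f·d·cos E = 8.1974e+05, so e ≈ 905.4.
Median from D: ½√(2·e² + 2·f² − d²) ≈ 897.74.

897.74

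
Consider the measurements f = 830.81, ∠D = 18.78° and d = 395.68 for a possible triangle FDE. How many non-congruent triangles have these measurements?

2

f·sin D = 830.81·sin(18.78°) ≈ 267.5.
Since f sin D < d < f (267.5 < 395.68 < 830.81), two triangles exist.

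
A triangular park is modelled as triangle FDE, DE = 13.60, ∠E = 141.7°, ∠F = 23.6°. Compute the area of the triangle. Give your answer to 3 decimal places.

The third angle is ∠D = 180° − ∠E − ∠F = 14.70°.
Law of sines: EF = DE·sin D/sin F ≈ 8.6202.
Law of sines: FD = DE·sin E/sin F ≈ 21.054.
Area = ½·DE·EF·sin E ≈ 36.33.

36.330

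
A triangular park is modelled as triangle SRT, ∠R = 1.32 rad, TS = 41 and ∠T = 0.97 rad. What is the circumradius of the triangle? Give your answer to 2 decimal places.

The third angle is ∠S = π − ∠R − ∠T = 0.852 rad.
Law of sines: RT = TS·sin S/sin R ≈ 31.842.
Law of sines: SR = TS·sin T/sin R ≈ 34.913.
Circumradius = TS/(2 sin R) ≈ 21.162.

21.16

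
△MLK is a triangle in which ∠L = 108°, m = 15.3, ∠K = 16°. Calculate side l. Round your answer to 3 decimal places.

17.552

The third angle is ∠M = 180° − ∠L − ∠K = 56.00°.
Law of sines: l = m·sin L/sin M ≈ 17.552.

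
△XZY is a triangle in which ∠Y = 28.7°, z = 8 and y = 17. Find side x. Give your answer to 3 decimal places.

23.577

Law of sines: sin Z = z·sin Y/y ≈ 0.22599.
Since y ≥ z, only the acute value applies: ∠Z ≈ 13.06°.
Then ∠X = 180° − ∠Y − ∠Z ≈ 138.24°.
Law of sines gives x = y·sin X/sin Y ≈ 23.577.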